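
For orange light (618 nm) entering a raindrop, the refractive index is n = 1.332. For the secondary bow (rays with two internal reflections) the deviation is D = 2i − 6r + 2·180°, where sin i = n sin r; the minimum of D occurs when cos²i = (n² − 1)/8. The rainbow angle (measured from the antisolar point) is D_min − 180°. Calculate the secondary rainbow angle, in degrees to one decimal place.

cos²i = (1.77422 − 1)/8 = 0.09678; i = arccos(0.31109) = 71.875°.
sin r = sin 71.875°/1.332 = 0.71350; r = 45.520°.
D_min = 2·71.875° − 6·45.520° + 360° = 230.628°.
Rainbow angle = D_min − 180° = 50.628°.

50.6°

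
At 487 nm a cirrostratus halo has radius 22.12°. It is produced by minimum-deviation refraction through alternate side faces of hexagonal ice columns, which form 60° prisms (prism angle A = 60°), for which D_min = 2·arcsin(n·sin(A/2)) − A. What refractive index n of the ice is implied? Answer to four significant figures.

1.314

Rearranging: n = sin((D_min + A)/2) / sin(A/2).
(D_min + A)/2 = (22.12° + 60°)/2 = 41.060°.
n = sin 41.060° / sin 30° = 0.6568 / 0.5000 = 1.3137.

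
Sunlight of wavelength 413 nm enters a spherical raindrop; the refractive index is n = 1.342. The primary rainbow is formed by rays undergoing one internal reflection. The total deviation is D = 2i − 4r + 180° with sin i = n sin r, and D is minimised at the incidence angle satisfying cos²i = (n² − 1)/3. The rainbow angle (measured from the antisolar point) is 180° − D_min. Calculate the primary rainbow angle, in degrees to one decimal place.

40.8°

cos²i = (1.80096 − 1)/3 = 0.26699; i = arccos(0.51671) = 58.888°.
sin r = sin 58.888°/1.342 = 0.63797; r = 39.641°.
D_min = 2·58.888° − 4·39.641° + 180° = 139.213°.
Rainbow angle = 180° − D_min = 40.787°.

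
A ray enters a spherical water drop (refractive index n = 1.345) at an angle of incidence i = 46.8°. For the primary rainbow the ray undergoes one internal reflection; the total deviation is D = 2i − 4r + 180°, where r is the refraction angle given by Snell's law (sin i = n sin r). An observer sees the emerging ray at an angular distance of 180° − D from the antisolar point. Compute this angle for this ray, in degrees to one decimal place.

sin r = sin 46.8° / 1.345 = 0.7290/1.345 = 0.5420; r = 32.82°.
D = 2·46.8° − 4·32.82° + 180° = 93.60° − 131.28° + 180° = 142.32°.
Angle from antisolar point = 180° − D = 37.68°.

37.7°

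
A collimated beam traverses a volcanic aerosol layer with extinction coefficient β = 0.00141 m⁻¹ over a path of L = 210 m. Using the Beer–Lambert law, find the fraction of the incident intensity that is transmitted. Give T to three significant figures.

0.744

τ = β·L = 0.00141 × 210 = 0.2961.
T = exp(−0.2961) = 0.7437.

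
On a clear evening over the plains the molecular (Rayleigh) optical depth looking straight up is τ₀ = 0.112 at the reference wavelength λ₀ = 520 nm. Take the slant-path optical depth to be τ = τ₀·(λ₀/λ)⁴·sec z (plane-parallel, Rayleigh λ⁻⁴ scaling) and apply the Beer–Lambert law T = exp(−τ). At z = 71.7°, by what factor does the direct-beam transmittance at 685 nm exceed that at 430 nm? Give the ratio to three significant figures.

1.90

Airmass: sec 71.7° = 3.1848.
τ(685 nm) = 0.112 × (520/685)⁴ × 3.1848 = 0.112 × 0.3321 × 3.1848 = 0.1185.
τ(430 nm) = 0.112 × (520/430)⁴ × 3.1848 = 0.112 × 2.1386 × 3.1848 = 0.7628.
T(685)/T(430) = exp(τ_B − τ_A) = exp(0.6444) = 1.9048.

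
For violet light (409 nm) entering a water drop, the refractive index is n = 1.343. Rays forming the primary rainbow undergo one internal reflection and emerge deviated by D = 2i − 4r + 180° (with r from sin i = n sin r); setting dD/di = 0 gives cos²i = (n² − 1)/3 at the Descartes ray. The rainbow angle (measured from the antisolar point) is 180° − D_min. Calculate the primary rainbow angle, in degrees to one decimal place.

40.6°

cos²i = (1.80365 − 1)/3 = 0.26788; i = arccos(0.51757) = 58.830°.
sin r = sin 58.830°/1.343 = 0.63711; r = 39.577°.
D_min = 2·58.830° − 4·39.577° + 180° = 139.354°.
Rainbow angle = 180° − D_min = 40.646°.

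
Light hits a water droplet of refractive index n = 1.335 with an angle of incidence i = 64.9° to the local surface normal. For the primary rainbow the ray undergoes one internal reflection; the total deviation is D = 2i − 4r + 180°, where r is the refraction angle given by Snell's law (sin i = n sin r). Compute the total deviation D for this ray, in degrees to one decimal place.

sin r = sin 64.9° / 1.335 = 0.9056/1.335 = 0.6783; r = 42.71°.
D = 2·64.9° − 4·42.71° + 180° = 129.80° − 170.85° + 180° = 138.95°.

138.9°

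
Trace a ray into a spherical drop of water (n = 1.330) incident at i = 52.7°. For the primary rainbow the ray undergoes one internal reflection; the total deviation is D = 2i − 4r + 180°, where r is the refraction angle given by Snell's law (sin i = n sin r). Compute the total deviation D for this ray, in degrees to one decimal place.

138.5°

sin r = sin 52.7° / 1.330 = 0.7955/1.330 = 0.5981; r = 36.73°.
D = 2·52.7° − 4·36.73° + 180° = 105.40° − 146.94° + 180° = 138.46°.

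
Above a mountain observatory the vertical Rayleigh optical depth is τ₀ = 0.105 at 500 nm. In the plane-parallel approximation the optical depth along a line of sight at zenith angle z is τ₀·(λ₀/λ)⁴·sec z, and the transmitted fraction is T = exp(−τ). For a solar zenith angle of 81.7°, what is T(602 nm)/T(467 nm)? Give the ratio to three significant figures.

1.84

Airmass: sec 81.7° = 6.9273.
τ(602 nm) = 0.105 × (500/602)⁴ × 6.9273 = 0.105 × 0.4759 × 6.9273 = 0.3461.
τ(467 nm) = 0.105 × (500/467)⁴ × 6.9273 = 0.105 × 1.3141 × 6.9273 = 0.9558.
T(602)/T(467) = exp(τ_B − τ_A) = exp(0.6097) = 1.8398.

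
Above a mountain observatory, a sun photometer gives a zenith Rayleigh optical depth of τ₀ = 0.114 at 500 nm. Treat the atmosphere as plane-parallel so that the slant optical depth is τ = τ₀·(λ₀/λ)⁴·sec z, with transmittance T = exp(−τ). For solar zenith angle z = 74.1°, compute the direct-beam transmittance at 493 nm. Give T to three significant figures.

sec 74.1° = 3.6502.
τ = 0.114 × (500/493)⁴ × 3.6502 = 0.114 × 1.0580 × 3.6502 = 0.4403.
T = exp(−0.4403) = 0.6439.

0.644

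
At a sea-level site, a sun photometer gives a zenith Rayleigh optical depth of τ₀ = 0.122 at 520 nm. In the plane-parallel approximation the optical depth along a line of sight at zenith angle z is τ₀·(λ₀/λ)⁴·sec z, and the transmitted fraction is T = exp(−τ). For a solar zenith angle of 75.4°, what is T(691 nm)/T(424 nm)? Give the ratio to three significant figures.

Airmass: sec 75.4° = 3.9672.
τ(691 nm) = 0.122 × (520/691)⁴ × 3.9672 = 0.122 × 0.3207 × 3.9672 = 0.1552.
τ(424 nm) = 0.122 × (520/424)⁴ × 3.9672 = 0.122 × 2.2623 × 3.9672 = 1.0949.
T(691)/T(424) = exp(τ_B − τ_A) = exp(0.9397) = 2.5593.

2.56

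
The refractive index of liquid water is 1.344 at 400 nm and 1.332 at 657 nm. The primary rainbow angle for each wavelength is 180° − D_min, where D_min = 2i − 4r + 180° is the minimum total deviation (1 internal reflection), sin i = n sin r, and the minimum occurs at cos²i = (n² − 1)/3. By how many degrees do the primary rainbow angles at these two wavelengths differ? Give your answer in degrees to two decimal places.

1.72°

At 400 nm (n = 1.344): cos²i = 0.26878 → i = 58.772°, r = 39.512°, D_min = 139.495°, rainbow angle = 40.505°.
At 657 nm (n = 1.332): cos²i = 0.25807 → i = 59.469°, r = 40.290°, D_min = 137.776°, rainbow angle = 42.224°.
Angular width = |40.505° − 42.224°| = 1.719°.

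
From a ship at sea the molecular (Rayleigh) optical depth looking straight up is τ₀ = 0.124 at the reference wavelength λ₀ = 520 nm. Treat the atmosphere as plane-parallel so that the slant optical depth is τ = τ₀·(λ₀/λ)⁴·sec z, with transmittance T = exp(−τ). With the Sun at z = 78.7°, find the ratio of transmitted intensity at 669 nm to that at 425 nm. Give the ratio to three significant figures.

Airmass: sec 78.7° = 5.1034.
τ(669 nm) = 0.124 × (520/669)⁴ × 5.1034 = 0.124 × 0.3650 × 5.1034 = 0.2310.
τ(425 nm) = 0.124 × (520/425)⁴ × 5.1034 = 0.124 × 2.2411 × 5.1034 = 1.4182.
T(669)/T(425) = exp(τ_B − τ_A) = exp(1.1872) = 3.2780.

3.28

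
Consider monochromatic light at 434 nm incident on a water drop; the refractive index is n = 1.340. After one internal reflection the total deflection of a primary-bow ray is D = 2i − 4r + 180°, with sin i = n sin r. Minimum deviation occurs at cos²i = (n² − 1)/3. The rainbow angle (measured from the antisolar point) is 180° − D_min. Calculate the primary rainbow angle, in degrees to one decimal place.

41.1°

cos²i = (1.79560 − 1)/3 = 0.26520; i = arccos(0.51498) = 59.004°.
sin r = sin 59.004°/1.340 = 0.63971; r = 39.770°.
D_min = 2·59.004° − 4·39.770° + 180° = 138.929°.
Rainbow angle = 180° − D_min = 41.071°.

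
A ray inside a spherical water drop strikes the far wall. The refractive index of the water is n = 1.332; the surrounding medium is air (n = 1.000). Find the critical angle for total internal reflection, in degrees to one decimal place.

sin θ_c = n_air / n = 1.000 / 1.332 = 0.7508.
θ_c = arcsin(0.7508) = 48.66°.

48.7°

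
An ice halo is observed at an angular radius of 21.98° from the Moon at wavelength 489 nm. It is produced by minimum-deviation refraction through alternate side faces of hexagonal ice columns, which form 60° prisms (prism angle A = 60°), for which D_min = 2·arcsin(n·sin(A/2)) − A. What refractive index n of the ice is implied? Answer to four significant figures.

Rearranging: n = sin((D_min + A)/2) / sin(A/2).
(D_min + A)/2 = (21.98° + 60°)/2 = 40.990°.
n = sin 40.990° / sin 30° = 0.6559 / 0.5000 = 1.3119.

1.312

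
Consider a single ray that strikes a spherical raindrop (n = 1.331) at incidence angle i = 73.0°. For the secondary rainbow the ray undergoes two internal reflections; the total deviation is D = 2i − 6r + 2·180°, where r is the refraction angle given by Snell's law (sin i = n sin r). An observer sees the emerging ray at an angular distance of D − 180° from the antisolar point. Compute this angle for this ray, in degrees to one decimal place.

sin r = sin 73.0° / 1.331 = 0.9563/1.331 = 0.7185; r = 45.93°.
D = 2·73.0° − 6·45.93° + 2·180° = 146.00° − 275.58° + 360° = 230.42°.
Angle from antisolar point = D − 180° = 50.42°.

50.4°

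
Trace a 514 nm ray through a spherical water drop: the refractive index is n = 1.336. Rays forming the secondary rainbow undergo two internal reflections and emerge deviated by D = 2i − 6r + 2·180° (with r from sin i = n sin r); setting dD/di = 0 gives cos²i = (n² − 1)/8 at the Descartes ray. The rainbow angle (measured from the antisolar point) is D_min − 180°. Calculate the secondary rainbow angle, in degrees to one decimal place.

51.7°

cos²i = (1.78490 − 1)/8 = 0.09811; i = arccos(0.31323) = 71.746°.
sin r = sin 71.746°/1.336 = 0.71084; r = 45.303°.
D_min = 2·71.746° − 6·45.303° + 360° = 231.674°.
Rainbow angle = D_min − 180° = 51.674°.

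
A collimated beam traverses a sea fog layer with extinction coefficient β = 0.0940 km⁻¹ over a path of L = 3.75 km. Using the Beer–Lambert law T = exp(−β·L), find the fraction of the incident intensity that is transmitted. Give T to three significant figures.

τ = β·L = 0.0940 × 3.75 = 0.3525.
T = exp(−0.3525) = 0.7029.

0.703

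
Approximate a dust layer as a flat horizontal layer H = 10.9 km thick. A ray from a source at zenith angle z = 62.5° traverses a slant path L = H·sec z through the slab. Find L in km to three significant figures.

23.6 km

sec z = 1/cos 62.5° = 2.1657.
L = 10.9 × 2.1657 = 23.606 km.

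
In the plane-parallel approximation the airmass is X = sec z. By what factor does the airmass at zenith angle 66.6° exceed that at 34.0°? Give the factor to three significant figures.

X(66.6°)/X(34.0°) = sec 66.6° / sec 34.0° = cos 34.0° / cos 66.6° = 0.8290/0.3971 = 2.0875.

2.09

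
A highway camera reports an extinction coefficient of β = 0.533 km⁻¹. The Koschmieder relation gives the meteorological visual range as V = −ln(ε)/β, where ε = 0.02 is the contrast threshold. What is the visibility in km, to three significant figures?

V = −ln(0.02) / 0.533 = 3.912 / 0.533 = 7.3396 km.

7.34 km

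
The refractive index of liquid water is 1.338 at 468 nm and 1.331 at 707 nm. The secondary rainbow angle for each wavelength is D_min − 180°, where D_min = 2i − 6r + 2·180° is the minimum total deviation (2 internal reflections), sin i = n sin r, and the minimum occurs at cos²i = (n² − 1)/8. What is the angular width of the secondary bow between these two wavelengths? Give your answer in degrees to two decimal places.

At 468 nm (n = 1.338): cos²i = 0.09878 → i = 71.682°, r = 45.195°, D_min = 232.193°, rainbow angle = 52.193°.
At 707 nm (n = 1.331): cos²i = 0.09645 → i = 71.907°, r = 45.575°, D_min = 230.365°, rainbow angle = 50.365°.
Angular width = |52.193° − 50.365°| = 1.828°.

1.83°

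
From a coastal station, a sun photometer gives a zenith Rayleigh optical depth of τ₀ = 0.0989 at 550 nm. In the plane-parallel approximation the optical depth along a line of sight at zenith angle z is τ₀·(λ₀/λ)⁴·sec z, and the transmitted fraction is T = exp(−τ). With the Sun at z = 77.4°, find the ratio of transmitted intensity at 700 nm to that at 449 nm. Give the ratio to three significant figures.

Airmass: sec 77.4° = 4.5841.
τ(700 nm) = 0.0989 × (550/700)⁴ × 4.5841 = 0.0989 × 0.3811 × 4.5841 = 0.1728.
τ(449 nm) = 0.0989 × (550/449)⁴ × 4.5841 = 0.0989 × 2.2515 × 4.5841 = 1.0208.
T(700)/T(449) = exp(τ_B − τ_A) = exp(0.8480) = 2.3349.

2.33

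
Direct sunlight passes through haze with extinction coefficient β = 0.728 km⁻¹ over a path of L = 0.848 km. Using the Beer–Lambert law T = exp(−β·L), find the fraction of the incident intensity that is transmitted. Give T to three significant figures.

τ = β·L = 0.728 × 0.848 = 0.6173.
T = exp(−0.6173) = 0.5394.

0.539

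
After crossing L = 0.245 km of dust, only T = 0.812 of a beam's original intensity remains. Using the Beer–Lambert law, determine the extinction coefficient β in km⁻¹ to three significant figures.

0.850 km⁻¹

Beer–Lambert: T = exp(−βL) ⇒ β = −ln(T)/L = −ln(0.812)/0.245 = 0.2083/0.245 = 0.85 km⁻¹.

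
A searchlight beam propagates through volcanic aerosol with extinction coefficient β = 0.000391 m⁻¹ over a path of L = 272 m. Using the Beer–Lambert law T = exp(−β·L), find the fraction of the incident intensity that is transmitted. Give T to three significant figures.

0.899

τ = β·L = 0.000391 × 272 = 0.1064.
T = exp(−0.1064) = 0.8991.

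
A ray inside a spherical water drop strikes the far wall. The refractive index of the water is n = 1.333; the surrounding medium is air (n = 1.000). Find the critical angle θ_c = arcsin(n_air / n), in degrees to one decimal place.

48.6°

sin θ_c = n_air / n = 1.000 / 1.333 = 0.7502.
θ_c = arcsin(0.7502) = 48.61°.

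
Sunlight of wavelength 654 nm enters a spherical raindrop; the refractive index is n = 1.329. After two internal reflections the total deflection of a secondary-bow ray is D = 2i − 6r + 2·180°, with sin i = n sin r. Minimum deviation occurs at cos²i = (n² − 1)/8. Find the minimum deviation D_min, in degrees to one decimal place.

229.8°

cos²i = (1.76624 − 1)/8 = 0.09578; i = arccos(0.30948) = 71.972°.
sin r = sin 71.972°/1.329 = 0.71550; r = 45.685°.
D_min = 2·71.972° − 6·45.685° + 360° = 229.837°.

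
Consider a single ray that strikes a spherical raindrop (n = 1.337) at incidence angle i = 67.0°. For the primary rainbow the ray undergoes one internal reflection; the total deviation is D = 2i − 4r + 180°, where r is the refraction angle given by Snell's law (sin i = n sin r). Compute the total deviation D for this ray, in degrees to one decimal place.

sin r = sin 67.0° / 1.337 = 0.9205/1.337 = 0.6885; r = 43.51°.
D = 2·67.0° − 4·43.51° + 180° = 134.00° − 174.04° + 180° = 139.96°.

140.0°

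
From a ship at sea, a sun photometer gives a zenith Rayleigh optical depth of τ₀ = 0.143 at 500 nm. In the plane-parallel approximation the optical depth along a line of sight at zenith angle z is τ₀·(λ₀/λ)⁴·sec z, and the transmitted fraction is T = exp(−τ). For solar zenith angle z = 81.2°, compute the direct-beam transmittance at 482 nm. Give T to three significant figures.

sec 81.2° = 6.5366.
τ = 0.143 × (500/482)⁴ × 6.5366 = 0.143 × 1.1580 × 6.5366 = 1.0824.
T = exp(−1.0824) = 0.3388.

0.339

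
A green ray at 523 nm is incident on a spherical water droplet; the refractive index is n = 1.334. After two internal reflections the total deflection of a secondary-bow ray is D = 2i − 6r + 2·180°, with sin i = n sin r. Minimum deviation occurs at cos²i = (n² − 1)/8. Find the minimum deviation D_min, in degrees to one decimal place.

cos²i = (1.77956 − 1)/8 = 0.09744; i = arccos(0.31216) = 71.810°.
sin r = sin 71.810°/1.334 = 0.71217; r = 45.411°.
D_min = 2·71.810° − 6·45.411° + 360° = 231.153°.

231.2°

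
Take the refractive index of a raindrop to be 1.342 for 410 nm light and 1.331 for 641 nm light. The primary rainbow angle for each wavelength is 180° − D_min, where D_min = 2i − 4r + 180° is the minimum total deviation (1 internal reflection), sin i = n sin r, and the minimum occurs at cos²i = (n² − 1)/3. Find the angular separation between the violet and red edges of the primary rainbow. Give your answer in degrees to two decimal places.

1.58°

At 410 nm (n = 1.342): cos²i = 0.26699 → i = 58.888°, r = 39.641°, D_min = 139.213°, rainbow angle = 40.787°.
At 641 nm (n = 1.331): cos²i = 0.25719 → i = 59.527°, r = 40.356°, D_min = 137.630°, rainbow angle = 42.370°.
Angular width = |40.787° − 42.370°| = 1.583°.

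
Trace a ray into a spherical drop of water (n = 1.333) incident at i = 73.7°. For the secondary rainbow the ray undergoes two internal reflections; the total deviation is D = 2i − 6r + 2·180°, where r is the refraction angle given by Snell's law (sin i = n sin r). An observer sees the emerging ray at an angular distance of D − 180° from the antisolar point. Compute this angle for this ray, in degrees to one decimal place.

51.1°

sin r = sin 73.7° / 1.333 = 0.9598/1.333 = 0.7200; r = 46.06°.
D = 2·73.7° − 6·46.06° + 2·180° = 147.40° − 276.34° + 360° = 231.06°.
Angle from antisolar point = D − 180° = 51.06°.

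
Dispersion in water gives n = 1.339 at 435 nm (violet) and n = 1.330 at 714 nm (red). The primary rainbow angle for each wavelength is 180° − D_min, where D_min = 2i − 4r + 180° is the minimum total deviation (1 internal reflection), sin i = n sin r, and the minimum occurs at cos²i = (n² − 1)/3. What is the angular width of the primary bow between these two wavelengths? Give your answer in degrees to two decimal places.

At 435 nm (n = 1.339): cos²i = 0.26431 → i = 59.062°, r = 39.834°, D_min = 138.786°, rainbow angle = 41.214°.
At 714 nm (n = 1.330): cos²i = 0.25630 → i = 59.585°, r = 40.422°, D_min = 137.484°, rainbow angle = 42.516°.
Angular width = |41.214° − 42.516°| = 1.303°.

1.30°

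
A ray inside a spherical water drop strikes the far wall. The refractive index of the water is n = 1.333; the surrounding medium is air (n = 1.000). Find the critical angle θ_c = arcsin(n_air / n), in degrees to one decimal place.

48.6°

sin θ_c = n_air / n = 1.000 / 1.333 = 0.7502.
θ_c = arcsin(0.7502) = 48.61°.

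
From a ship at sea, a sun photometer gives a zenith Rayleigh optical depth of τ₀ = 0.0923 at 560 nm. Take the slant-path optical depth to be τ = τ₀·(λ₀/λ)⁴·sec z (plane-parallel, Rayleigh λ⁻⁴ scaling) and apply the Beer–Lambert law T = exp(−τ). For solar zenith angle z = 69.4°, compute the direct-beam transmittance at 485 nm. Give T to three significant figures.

0.627

sec 69.4° = 2.8422.
τ = 0.0923 × (560/485)⁴ × 2.8422 = 0.0923 × 1.7774 × 2.8422 = 0.4663.
T = exp(−0.4663) = 0.6273.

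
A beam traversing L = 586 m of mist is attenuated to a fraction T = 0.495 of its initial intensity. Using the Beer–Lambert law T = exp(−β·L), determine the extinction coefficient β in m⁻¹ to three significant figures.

0.00120 m⁻¹

Beer–Lambert: T = exp(−βL) ⇒ β = −ln(T)/L = −ln(0.495)/586 = 0.7032/586 = 0.0012 m⁻¹.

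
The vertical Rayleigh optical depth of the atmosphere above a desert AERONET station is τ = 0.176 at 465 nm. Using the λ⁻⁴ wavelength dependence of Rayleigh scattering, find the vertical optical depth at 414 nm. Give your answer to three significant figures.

0.280

τ(414 nm) = τ(465 nm) × (465/414)⁴ = 0.176 × (1.1232)⁴ = 0.176 × 1.5915 = 0.2801.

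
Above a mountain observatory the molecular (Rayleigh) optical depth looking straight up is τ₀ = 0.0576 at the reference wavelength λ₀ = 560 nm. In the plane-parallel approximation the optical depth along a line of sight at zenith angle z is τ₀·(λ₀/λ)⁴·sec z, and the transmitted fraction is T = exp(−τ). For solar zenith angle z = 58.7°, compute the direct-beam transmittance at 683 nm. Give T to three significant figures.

0.951

sec 58.7° = 1.9249.
τ = 0.0576 × (560/683)⁴ × 1.9249 = 0.0576 × 0.4519 × 1.9249 = 0.0501.
T = exp(−0.0501) = 0.9511.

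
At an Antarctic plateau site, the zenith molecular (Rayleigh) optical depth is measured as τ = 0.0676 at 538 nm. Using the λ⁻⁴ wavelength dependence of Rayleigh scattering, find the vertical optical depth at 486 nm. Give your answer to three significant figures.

τ(486 nm) = τ(538 nm) × (538/486)⁴ = 0.0676 × (1.1070)⁴ = 0.0676 × 1.5017 = 0.1015.

0.102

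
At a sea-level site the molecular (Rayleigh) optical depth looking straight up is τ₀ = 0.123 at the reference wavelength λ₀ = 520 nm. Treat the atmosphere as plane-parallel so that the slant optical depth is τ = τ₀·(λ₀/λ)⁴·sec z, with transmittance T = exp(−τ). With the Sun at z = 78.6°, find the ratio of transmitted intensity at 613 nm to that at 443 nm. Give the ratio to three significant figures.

2.36

Airmass: sec 78.6° = 5.0593.
τ(613 nm) = 0.123 × (520/613)⁴ × 5.0593 = 0.123 × 0.5178 × 5.0593 = 0.3222.
τ(443 nm) = 0.123 × (520/443)⁴ × 5.0593 = 0.123 × 1.8984 × 5.0593 = 1.1814.
T(613)/T(443) = exp(τ_B − τ_A) = exp(0.8592) = 2.3612.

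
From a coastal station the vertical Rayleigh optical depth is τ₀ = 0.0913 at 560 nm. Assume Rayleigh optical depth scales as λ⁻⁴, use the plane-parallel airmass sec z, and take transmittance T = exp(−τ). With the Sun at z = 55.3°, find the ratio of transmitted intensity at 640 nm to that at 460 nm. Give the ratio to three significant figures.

Airmass: sec 55.3° = 1.7566.
τ(640 nm) = 0.0913 × (560/640)⁴ × 1.7566 = 0.0913 × 0.5862 × 1.7566 = 0.0940.
τ(460 nm) = 0.0913 × (560/460)⁴ × 1.7566 = 0.0913 × 2.1964 × 1.7566 = 0.3523.
T(640)/T(460) = exp(τ_B − τ_A) = exp(0.2583) = 1.2947.

1.29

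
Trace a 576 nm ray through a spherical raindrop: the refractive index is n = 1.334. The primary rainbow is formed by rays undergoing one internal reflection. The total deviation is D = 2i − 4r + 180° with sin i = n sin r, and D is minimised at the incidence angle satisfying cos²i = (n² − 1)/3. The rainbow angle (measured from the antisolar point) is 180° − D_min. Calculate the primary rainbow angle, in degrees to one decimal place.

41.9°

cos²i = (1.77956 − 1)/3 = 0.25985; i = arccos(0.50976) = 59.352°.
sin r = sin 59.352°/1.334 = 0.64492; r = 40.159°.
D_min = 2·59.352° − 4·40.159° + 180° = 138.067°.
Rainbow angle = 180° − D_min = 41.933°.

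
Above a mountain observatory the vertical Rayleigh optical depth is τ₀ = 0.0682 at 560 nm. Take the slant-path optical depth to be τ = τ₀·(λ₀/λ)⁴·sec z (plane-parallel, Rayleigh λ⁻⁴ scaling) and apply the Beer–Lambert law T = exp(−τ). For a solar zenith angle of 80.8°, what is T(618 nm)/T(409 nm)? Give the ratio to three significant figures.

3.36

Airmass: sec 80.8° = 6.2546.
τ(618 nm) = 0.0682 × (560/618)⁴ × 6.2546 = 0.0682 × 0.6742 × 6.2546 = 0.2876.
τ(409 nm) = 0.0682 × (560/409)⁴ × 6.2546 = 0.0682 × 3.5145 × 6.2546 = 1.4992.
T(618)/T(409) = exp(τ_B − τ_A) = exp(1.2116) = 3.3587.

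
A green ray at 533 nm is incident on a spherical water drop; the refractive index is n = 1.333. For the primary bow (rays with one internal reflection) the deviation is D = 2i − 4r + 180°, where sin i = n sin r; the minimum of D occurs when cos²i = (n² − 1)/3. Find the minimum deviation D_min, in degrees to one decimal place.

137.9°

cos²i = (1.77689 − 1)/3 = 0.25896; i = arccos(0.50888) = 59.410°.
sin r = sin 59.410°/1.333 = 0.64579; r = 40.225°.
D_min = 2·59.410° − 4·40.225° + 180° = 137.922°.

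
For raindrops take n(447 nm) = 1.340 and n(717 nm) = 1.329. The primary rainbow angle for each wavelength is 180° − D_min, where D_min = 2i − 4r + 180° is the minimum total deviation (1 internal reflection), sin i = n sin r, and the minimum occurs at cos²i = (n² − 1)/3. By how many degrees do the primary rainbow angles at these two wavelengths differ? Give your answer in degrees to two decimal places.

At 447 nm (n = 1.340): cos²i = 0.26520 → i = 59.004°, r = 39.770°, D_min = 138.929°, rainbow angle = 41.071°.
At 717 nm (n = 1.329): cos²i = 0.25541 → i = 59.643°, r = 40.487°, D_min = 137.337°, rainbow angle = 42.663°.
Angular width = |41.071° − 42.663°| = 1.592°.

1.59°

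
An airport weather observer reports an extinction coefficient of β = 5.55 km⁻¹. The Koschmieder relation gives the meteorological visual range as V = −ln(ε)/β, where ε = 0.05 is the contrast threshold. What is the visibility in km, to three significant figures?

V = −ln(0.05) / 5.55 = 2.996 / 5.55 = 0.5398 km.

0.540 km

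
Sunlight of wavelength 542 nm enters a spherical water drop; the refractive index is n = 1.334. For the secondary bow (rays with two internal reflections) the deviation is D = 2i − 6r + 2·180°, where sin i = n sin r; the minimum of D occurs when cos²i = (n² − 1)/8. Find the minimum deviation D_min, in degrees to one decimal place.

cos²i = (1.77956 − 1)/8 = 0.09744; i = arccos(0.31216) = 71.810°.
sin r = sin 71.810°/1.334 = 0.71217; r = 45.411°.
D_min = 2·71.810° − 6·45.411° + 360° = 231.153°.

231.2°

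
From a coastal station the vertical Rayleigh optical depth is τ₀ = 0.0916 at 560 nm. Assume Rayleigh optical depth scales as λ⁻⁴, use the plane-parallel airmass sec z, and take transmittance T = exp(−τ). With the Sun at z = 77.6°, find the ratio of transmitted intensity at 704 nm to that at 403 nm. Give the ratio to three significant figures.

4.14

Airmass: sec 77.6° = 4.6569.
τ(704 nm) = 0.0916 × (560/704)⁴ × 4.6569 = 0.0916 × 0.4004 × 4.6569 = 0.1708.
τ(403 nm) = 0.0916 × (560/403)⁴ × 4.6569 = 0.0916 × 3.7285 × 4.6569 = 1.5905.
T(704)/T(403) = exp(τ_B − τ_A) = exp(1.4197) = 4.1358.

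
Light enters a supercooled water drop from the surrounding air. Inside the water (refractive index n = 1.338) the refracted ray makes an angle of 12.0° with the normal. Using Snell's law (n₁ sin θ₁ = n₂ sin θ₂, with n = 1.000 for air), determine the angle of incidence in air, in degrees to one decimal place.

16.2°

Snell: sin θ_i = n · sin θ_r = 1.338 × sin 12.0° = 1.338 × 0.2079 = 0.2782.
θ_i = arcsin(0.2782) = 16.15°.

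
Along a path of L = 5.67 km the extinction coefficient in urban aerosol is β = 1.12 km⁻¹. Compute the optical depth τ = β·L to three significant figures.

τ = β·L = 1.12 × 5.67 = 6.3504.

6.35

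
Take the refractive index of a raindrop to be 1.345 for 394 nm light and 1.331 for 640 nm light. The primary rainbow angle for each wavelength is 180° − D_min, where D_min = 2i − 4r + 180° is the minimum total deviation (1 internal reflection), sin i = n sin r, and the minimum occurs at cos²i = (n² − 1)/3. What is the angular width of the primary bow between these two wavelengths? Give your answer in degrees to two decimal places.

2.01°

At 394 nm (n = 1.345): cos²i = 0.26967 → i = 58.715°, r = 39.448°, D_min = 139.635°, rainbow angle = 40.365°.
At 640 nm (n = 1.331): cos²i = 0.25719 → i = 59.527°, r = 40.356°, D_min = 137.630°, rainbow angle = 42.370°.
Angular width = |40.365° − 42.370°| = 2.005°.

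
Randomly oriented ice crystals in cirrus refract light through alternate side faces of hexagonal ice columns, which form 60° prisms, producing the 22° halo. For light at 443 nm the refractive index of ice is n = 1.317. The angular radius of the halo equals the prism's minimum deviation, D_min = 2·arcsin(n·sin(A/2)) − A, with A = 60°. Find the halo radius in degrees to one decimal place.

n·sin(A/2) = 1.317 × sin 30° = 1.317 × 0.5000 = 0.6585.
D_min = 2·arcsin(0.6585) − 60° = 2 × 41.186° − 60° = 22.371°.

22.4°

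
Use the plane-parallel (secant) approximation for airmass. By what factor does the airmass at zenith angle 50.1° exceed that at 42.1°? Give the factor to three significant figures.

1.16

X(50.1°)/X(42.1°) = sec 50.1° / sec 42.1° = cos 42.1° / cos 50.1° = 0.7420/0.6414 = 1.1567.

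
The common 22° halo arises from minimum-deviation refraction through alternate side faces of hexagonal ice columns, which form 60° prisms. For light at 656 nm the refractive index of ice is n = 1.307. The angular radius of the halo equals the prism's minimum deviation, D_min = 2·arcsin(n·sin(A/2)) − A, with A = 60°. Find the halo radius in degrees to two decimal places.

21.61°

n·sin(A/2) = 1.307 × sin 30° = 1.307 × 0.5000 = 0.6535.
D_min = 2·arcsin(0.6535) − 60° = 2 × 40.806° − 60° = 21.612°.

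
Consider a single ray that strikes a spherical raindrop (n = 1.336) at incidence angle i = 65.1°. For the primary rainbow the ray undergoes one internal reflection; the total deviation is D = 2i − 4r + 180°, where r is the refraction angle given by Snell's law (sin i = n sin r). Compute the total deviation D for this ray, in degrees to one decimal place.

139.2°

sin r = sin 65.1° / 1.336 = 0.9070/1.336 = 0.6789; r = 42.76°.
D = 2·65.1° − 4·42.76° + 180° = 130.20° − 171.04° + 180° = 139.16°.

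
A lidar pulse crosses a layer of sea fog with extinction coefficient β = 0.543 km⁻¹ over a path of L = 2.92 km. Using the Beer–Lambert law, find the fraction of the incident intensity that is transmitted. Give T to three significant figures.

0.205

τ = β·L = 0.543 × 2.92 = 1.5856.
T = exp(−1.5856) = 0.2048.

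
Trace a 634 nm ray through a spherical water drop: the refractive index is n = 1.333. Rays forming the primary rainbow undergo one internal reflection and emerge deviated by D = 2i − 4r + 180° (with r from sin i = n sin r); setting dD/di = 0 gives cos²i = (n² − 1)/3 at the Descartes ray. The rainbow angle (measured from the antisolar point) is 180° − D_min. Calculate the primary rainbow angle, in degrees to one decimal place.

cos²i = (1.77689 − 1)/3 = 0.25896; i = arccos(0.50888) = 59.410°.
sin r = sin 59.410°/1.333 = 0.64579; r = 40.225°.
D_min = 2·59.410° − 4·40.225° + 180° = 137.922°.
Rainbow angle = 180° − D_min = 42.078°.

42.1°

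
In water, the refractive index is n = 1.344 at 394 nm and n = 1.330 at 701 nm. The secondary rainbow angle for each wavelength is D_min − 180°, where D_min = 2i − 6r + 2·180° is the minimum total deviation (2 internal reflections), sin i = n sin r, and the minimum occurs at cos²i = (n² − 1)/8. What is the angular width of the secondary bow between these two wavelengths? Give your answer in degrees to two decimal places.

At 394 nm (n = 1.344): cos²i = 0.10079 → i = 71.490°, r = 44.874°, D_min = 233.733°, rainbow angle = 53.733°.
At 701 nm (n = 1.330): cos²i = 0.09611 → i = 71.940°, r = 45.630°, D_min = 230.101°, rainbow angle = 50.101°.
Angular width = |53.733° − 50.101°| = 3.632°.

3.63°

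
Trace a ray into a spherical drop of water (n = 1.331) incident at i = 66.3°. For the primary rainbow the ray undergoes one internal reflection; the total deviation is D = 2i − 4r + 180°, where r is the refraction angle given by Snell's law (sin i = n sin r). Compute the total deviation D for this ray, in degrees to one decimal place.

138.7°

sin r = sin 66.3° / 1.331 = 0.9157/1.331 = 0.6880; r = 43.47°.
D = 2·66.3° − 4·43.47° + 180° = 132.60° − 173.87° + 180° = 138.73°.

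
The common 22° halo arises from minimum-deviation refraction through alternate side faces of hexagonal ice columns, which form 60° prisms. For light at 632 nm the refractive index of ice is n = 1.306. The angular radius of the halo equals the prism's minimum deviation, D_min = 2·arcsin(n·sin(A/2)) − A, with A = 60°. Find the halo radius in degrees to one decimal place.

n·sin(A/2) = 1.306 × sin 30° = 1.306 × 0.5000 = 0.6530.
D_min = 2·arcsin(0.6530) − 60° = 2 × 40.768° − 60° = 21.536°.

21.5°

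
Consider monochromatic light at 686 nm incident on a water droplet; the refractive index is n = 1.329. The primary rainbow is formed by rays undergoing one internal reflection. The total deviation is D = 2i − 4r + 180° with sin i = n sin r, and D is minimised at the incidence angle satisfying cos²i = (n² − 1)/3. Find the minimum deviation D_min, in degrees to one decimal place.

137.3°

cos²i = (1.76624 − 1)/3 = 0.25541; i = arccos(0.50538) = 59.643°.
sin r = sin 59.643°/1.329 = 0.64928; r = 40.487°.
D_min = 2·59.643° − 4·40.487° + 180° = 137.337°.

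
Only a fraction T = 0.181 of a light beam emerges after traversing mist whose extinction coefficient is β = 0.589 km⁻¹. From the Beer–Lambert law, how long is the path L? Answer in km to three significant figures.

2.90 km

Beer–Lambert: T = exp(−βL) ⇒ L = −ln(T)/β = −ln(0.181)/0.589 = 1.7093/0.589 = 2.902 km.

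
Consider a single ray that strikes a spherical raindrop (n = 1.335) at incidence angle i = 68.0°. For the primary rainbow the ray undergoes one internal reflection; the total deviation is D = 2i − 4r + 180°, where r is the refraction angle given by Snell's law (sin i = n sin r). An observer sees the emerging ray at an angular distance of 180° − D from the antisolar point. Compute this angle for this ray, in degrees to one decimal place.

sin r = sin 68.0° / 1.335 = 0.9272/1.335 = 0.6945; r = 43.99°.
D = 2·68.0° − 4·43.99° + 180° = 136.00° − 175.96° + 180° = 140.04°.
Angle from antisolar point = 180° − D = 39.96°.

40.0°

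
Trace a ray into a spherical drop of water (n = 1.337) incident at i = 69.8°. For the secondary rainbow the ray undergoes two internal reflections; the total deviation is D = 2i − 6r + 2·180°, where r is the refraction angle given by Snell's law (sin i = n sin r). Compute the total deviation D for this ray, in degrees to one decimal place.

sin r = sin 69.8° / 1.337 = 0.9385/1.337 = 0.7019; r = 44.58°.
D = 2·69.8° − 6·44.58° + 2·180° = 139.60° − 267.50° + 360° = 232.10°.

232.1°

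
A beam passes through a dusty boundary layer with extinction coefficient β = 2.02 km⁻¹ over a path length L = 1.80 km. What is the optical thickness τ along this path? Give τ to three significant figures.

τ = β·L = 2.02 × 1.80 = 3.6360.

3.64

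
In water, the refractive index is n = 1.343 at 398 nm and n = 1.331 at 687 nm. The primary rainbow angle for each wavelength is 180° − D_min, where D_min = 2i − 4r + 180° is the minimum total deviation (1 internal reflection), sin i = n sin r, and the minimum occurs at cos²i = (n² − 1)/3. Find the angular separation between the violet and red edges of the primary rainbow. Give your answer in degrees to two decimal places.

1.72°

At 398 nm (n = 1.343): cos²i = 0.26788 → i = 58.830°, r = 39.577°, D_min = 139.354°, rainbow angle = 40.646°.
At 687 nm (n = 1.331): cos²i = 0.25719 → i = 59.527°, r = 40.356°, D_min = 137.630°, rainbow angle = 42.370°.
Angular width = |40.646° − 42.370°| = 1.724°.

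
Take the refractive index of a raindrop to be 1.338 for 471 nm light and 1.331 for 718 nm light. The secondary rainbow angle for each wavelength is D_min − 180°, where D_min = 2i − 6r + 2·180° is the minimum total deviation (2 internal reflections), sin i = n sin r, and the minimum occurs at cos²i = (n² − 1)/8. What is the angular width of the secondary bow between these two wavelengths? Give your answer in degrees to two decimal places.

At 471 nm (n = 1.338): cos²i = 0.09878 → i = 71.682°, r = 45.195°, D_min = 232.193°, rainbow angle = 52.193°.
At 718 nm (n = 1.331): cos²i = 0.09645 → i = 71.907°, r = 45.575°, D_min = 230.365°, rainbow angle = 50.365°.
Angular width = |52.193° − 50.365°| = 1.828°.

1.83°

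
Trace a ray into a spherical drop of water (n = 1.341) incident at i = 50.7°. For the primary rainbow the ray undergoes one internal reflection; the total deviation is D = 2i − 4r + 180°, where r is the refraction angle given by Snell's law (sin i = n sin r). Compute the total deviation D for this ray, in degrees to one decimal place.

sin r = sin 50.7° / 1.341 = 0.7738/1.341 = 0.5771; r = 35.24°.
D = 2·50.7° − 4·35.24° + 180° = 101.40° − 140.98° + 180° = 140.42°.

140.4°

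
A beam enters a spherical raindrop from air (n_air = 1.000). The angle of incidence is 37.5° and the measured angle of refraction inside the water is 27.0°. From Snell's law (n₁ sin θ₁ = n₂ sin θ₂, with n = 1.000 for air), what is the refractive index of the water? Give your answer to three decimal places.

n = sin θ_i / sin θ_r = sin 37.5° / sin 27.0° = 0.6088 / 0.4540 = 1.3409.

1.341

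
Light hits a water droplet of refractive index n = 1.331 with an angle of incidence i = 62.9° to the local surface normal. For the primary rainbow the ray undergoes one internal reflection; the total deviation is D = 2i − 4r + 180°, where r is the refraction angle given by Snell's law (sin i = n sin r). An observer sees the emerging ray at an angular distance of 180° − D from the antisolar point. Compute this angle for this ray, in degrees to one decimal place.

42.1°

sin r = sin 62.9° / 1.331 = 0.8902/1.331 = 0.6688; r = 41.98°.
D = 2·62.9° − 4·41.98° + 180° = 125.80° − 167.91° + 180° = 137.89°.
Angle from antisolar point = 180° − D = 42.11°.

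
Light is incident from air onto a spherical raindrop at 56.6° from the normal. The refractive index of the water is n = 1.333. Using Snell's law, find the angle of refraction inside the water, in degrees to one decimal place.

Snell: sin θ_r = sin θ_i / n = sin 56.6° / 1.333 = 0.8348 / 1.333 = 0.6263.
θ_r = arcsin(0.6263) = 38.78°.

38.8°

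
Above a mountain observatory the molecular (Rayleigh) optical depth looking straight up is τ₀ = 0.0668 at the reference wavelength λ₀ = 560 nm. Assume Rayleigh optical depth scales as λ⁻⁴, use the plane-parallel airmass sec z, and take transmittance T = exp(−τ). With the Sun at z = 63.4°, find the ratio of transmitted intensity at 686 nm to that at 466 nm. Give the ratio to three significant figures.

1.28

Airmass: sec 63.4° = 2.2333.
τ(686 nm) = 0.0668 × (560/686)⁴ × 2.2333 = 0.0668 × 0.4441 × 2.2333 = 0.0663.
τ(466 nm) = 0.0668 × (560/466)⁴ × 2.2333 = 0.0668 × 2.0855 × 2.2333 = 0.3111.
T(686)/T(466) = exp(τ_B − τ_A) = exp(0.2449) = 1.2775.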